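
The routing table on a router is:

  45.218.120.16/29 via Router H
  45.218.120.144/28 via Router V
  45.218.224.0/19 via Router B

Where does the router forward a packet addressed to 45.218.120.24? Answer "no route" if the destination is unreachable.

no route

No entry's prefix contains 45.218.120.24; there is no default route.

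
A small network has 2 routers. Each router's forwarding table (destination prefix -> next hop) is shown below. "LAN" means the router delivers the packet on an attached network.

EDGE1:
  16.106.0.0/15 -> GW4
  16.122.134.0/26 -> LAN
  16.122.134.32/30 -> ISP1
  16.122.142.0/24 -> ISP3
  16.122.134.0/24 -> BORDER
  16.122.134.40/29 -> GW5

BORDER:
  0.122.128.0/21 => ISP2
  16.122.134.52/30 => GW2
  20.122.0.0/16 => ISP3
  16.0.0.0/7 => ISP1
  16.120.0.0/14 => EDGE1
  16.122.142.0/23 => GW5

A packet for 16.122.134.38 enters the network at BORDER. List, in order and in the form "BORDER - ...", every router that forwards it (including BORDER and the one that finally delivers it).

BORDER - EDGE1

At BORDER: longest match for 16.122.134.38 is 16.120.0.0/14 -> EDGE1
At EDGE1: longest match for 16.122.134.38 is 16.122.134.0/26 -> LAN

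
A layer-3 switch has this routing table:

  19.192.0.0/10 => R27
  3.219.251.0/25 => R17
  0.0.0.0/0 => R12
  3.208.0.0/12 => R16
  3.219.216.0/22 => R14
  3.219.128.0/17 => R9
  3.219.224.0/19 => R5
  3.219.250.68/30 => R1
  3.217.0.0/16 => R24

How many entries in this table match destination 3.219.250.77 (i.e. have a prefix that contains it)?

Prefixes containing 3.219.250.77:
  0.0.0.0/0 (default, matches everything)
  3.208.0.0/12 (3.208.0.0 - 3.223.255.255)
  3.219.128.0/17 (3.219.128.0 - 3.219.255.255)
  3.219.224.0/19 (3.219.224.0 - 3.219.255.255)
Total matching entries: 4.

4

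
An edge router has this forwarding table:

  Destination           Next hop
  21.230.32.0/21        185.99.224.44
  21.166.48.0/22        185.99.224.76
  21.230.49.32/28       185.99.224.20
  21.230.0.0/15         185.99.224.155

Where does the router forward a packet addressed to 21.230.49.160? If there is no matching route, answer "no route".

185.99.224.155

Routes whose prefix contains 21.230.49.160:
  21.230.0.0/15 (21.230.0.0 - 21.231.255.255) -> 185.99.224.155
More-specific entries that do NOT match:
  21.230.49.32/28 (21.230.49.32 - 21.230.49.47) does not contain 21.230.49.160
  21.166.48.0/22 (21.166.48.0 - 21.166.51.255) does not contain 21.230.49.160
  21.230.32.0/21 (21.230.32.0 - 21.230.39.255) does not contain 21.230.49.160
Longest matching prefix is /15 -> next hop 185.99.224.155.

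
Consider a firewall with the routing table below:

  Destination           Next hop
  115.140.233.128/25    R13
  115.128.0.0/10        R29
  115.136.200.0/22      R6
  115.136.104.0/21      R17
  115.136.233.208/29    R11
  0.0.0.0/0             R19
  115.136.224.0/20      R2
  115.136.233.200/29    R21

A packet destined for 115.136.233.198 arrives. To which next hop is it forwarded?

Routes whose prefix contains 115.136.233.198:
  0.0.0.0/0 (default, matches everything) -> R19
  115.128.0.0/10 (115.128.0.0 - 115.191.255.255) -> R29
  115.136.224.0/20 (115.136.224.0 - 115.136.239.255) -> R2
More-specific entries that do NOT match:
  115.136.233.208/29 (115.136.233.208 - 115.136.233.215) does not contain 115.136.233.198
  115.136.233.200/29 (115.136.233.200 - 115.136.233.207) does not contain 115.136.233.198
  115.140.233.128/25 (115.140.233.128 - 115.140.233.255) does not contain 115.136.233.198
  115.136.200.0/22 (115.136.200.0 - 115.136.203.255) does not contain 115.136.233.198
  115.136.104.0/21 (115.136.104.0 - 115.136.111.255) does not contain 115.136.233.198
Longest matching prefix is /20 -> next hop R2.

R2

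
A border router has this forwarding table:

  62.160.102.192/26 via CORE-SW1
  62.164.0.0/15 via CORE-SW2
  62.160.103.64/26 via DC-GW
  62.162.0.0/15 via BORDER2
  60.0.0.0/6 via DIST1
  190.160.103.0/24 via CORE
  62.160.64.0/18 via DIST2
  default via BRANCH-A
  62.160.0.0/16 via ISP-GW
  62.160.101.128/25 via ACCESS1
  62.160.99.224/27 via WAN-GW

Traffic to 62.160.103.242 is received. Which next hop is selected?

DIST2

Routes whose prefix contains 62.160.103.242:
  0.0.0.0/0 (default, matches everything) -> BRANCH-A
  60.0.0.0/6 (60.0.0.0 - 63.255.255.255) -> DIST1
  62.160.0.0/16 (62.160.0.0 - 62.160.255.255) -> ISP-GW
  62.160.64.0/18 (62.160.64.0 - 62.160.127.255) -> DIST2
More-specific entries that do NOT match:
  62.160.99.224/27 (62.160.99.224 - 62.160.99.255) does not contain 62.160.103.242
  62.160.102.192/26 (62.160.102.192 - 62.160.102.255) does not contain 62.160.103.242
  62.160.103.64/26 (62.160.103.64 - 62.160.103.127) does not contain 62.160.103.242
  62.160.101.128/25 (62.160.101.128 - 62.160.101.255) does not contain 62.160.103.242
  190.160.103.0/24 (190.160.103.0 - 190.160.103.255) does not contain 62.160.103.242
Longest matching prefix is /18 -> next hop DIST2.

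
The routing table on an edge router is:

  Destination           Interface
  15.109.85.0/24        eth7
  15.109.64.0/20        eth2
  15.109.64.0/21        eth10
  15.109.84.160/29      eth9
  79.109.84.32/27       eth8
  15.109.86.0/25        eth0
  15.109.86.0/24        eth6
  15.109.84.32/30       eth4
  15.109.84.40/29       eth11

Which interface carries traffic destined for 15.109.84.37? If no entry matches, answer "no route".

no route

No entry's prefix contains 15.109.84.37; there is no default route.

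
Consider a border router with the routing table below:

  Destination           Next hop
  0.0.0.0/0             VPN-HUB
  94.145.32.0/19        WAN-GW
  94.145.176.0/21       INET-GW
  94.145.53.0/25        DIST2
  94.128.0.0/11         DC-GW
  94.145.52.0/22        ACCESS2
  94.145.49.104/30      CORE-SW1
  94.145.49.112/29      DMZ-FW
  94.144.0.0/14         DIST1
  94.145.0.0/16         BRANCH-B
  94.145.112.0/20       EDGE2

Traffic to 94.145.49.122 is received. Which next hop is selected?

Routes whose prefix contains 94.145.49.122:
  0.0.0.0/0 (default, matches everything) -> VPN-HUB
  94.128.0.0/11 (94.128.0.0 - 94.159.255.255) -> DC-GW
  94.144.0.0/14 (94.144.0.0 - 94.147.255.255) -> DIST1
  94.145.0.0/16 (94.145.0.0 - 94.145.255.255) -> BRANCH-B
  94.145.32.0/19 (94.145.32.0 - 94.145.63.255) -> WAN-GW
More-specific entries that do NOT match:
  94.145.49.104/30 (94.145.49.104 - 94.145.49.107) does not contain 94.145.49.122
  94.145.49.112/29 (94.145.49.112 - 94.145.49.119) does not contain 94.145.49.122
  94.145.53.0/25 (94.145.53.0 - 94.145.53.127) does not contain 94.145.49.122
  94.145.52.0/22 (94.145.52.0 - 94.145.55.255) does not contain 94.145.49.122
  94.145.176.0/21 (94.145.176.0 - 94.145.183.255) does not contain 94.145.49.122
  94.145.112.0/20 (94.145.112.0 - 94.145.127.255) does not contain 94.145.49.122
Longest matching prefix is /19 -> next hop WAN-GW.

WAN-GW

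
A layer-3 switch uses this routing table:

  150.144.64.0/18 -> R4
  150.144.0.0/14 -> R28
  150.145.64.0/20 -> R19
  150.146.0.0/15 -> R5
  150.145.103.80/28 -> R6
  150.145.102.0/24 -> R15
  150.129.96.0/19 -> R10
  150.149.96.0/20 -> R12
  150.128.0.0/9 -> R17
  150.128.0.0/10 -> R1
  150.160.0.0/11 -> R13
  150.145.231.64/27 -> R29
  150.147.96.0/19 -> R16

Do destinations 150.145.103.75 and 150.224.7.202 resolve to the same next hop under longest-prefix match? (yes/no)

no

150.145.103.75: longest match 150.144.0.0/14 -> R28
150.224.7.202: longest match 150.128.0.0/9 -> R17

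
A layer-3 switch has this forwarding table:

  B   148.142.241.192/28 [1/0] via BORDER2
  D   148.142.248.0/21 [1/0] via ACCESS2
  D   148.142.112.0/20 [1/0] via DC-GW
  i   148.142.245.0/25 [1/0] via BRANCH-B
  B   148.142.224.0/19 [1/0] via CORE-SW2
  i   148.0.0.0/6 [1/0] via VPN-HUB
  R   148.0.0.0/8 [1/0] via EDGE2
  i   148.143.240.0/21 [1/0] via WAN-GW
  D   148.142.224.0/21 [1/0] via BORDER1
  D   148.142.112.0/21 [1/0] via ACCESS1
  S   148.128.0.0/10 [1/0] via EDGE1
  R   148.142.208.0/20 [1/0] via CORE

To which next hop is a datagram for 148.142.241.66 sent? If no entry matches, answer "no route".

CORE-SW2

Routes whose prefix contains 148.142.241.66:
  148.0.0.0/6 (148.0.0.0 - 151.255.255.255) -> VPN-HUB
  148.0.0.0/8 (148.0.0.0 - 148.255.255.255) -> EDGE2
  148.128.0.0/10 (148.128.0.0 - 148.191.255.255) -> EDGE1
  148.142.224.0/19 (148.142.224.0 - 148.142.255.255) -> CORE-SW2
More-specific entries that do NOT match:
  148.142.241.192/28 (148.142.241.192 - 148.142.241.207) does not contain 148.142.241.66
  148.142.245.0/25 (148.142.245.0 - 148.142.245.127) does not contain 148.142.241.66
  148.142.248.0/21 (148.142.248.0 - 148.142.255.255) does not contain 148.142.241.66
  148.143.240.0/21 (148.143.240.0 - 148.143.247.255) does not contain 148.142.241.66
  148.142.224.0/21 (148.142.224.0 - 148.142.231.255) does not contain 148.142.241.66
  148.142.112.0/21 (148.142.112.0 - 148.142.119.255) does not contain 148.142.241.66
  148.142.112.0/20 (148.142.112.0 - 148.142.127.255) does not contain 148.142.241.66
  148.142.208.0/20 (148.142.208.0 - 148.142.223.255) does not contain 148.142.241.66
Longest matching prefix is /19 -> next hop CORE-SW2.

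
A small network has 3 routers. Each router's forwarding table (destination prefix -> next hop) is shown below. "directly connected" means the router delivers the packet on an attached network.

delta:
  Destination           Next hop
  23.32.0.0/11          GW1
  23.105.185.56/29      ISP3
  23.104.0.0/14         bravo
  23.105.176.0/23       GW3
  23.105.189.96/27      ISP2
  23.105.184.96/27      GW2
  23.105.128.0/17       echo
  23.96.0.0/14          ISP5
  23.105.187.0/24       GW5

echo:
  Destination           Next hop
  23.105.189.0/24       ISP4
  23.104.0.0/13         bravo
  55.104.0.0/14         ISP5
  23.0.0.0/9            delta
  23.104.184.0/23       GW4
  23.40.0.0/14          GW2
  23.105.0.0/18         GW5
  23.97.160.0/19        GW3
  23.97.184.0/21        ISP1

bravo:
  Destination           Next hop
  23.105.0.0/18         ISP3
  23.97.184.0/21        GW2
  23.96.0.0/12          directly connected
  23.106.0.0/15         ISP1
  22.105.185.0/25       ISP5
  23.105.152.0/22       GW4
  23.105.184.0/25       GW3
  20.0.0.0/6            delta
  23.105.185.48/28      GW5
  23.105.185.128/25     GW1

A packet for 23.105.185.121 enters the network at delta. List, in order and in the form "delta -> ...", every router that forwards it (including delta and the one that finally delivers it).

delta -> echo -> bravo

At delta: longest match for 23.105.185.121 is 23.105.128.0/17 -> echo
At echo: longest match for 23.105.185.121 is 23.104.0.0/13 -> bravo
At bravo: longest match for 23.105.185.121 is 23.96.0.0/12 -> directly connected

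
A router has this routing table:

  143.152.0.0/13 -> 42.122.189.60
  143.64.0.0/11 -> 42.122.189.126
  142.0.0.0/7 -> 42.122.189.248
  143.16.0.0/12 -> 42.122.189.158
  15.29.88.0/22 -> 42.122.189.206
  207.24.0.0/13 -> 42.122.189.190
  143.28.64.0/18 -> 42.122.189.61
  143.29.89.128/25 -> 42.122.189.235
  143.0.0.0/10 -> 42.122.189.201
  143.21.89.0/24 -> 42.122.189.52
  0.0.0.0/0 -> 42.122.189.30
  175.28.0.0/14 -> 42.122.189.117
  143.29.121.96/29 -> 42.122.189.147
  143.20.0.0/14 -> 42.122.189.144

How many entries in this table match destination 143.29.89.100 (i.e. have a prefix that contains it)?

4

Prefixes containing 143.29.89.100:
  0.0.0.0/0 (default, matches everything)
  142.0.0.0/7 (142.0.0.0 - 143.255.255.255)
  143.0.0.0/10 (143.0.0.0 - 143.63.255.255)
  143.16.0.0/12 (143.16.0.0 - 143.31.255.255)
Total matching entries: 4.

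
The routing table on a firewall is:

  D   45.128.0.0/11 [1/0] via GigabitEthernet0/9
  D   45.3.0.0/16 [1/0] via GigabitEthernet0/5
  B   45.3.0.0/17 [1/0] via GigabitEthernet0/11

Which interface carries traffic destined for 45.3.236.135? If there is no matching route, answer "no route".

Routes whose prefix contains 45.3.236.135:
  45.3.0.0/16 (45.3.0.0 - 45.3.255.255) -> GigabitEthernet0/5
More-specific entries that do NOT match:
  45.3.0.0/17 (45.3.0.0 - 45.3.127.255) does not contain 45.3.236.135
Longest matching prefix is /16 -> interface GigabitEthernet0/5.

GigabitEthernet0/5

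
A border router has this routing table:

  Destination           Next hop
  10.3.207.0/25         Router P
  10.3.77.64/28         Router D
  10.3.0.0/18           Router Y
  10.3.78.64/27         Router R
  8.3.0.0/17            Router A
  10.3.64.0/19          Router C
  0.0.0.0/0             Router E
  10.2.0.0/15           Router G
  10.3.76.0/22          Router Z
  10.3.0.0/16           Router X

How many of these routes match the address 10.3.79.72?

5

Prefixes containing 10.3.79.72:
  0.0.0.0/0 (default, matches everything)
  10.2.0.0/15 (10.2.0.0 - 10.3.255.255)
  10.3.0.0/16 (10.3.0.0 - 10.3.255.255)
  10.3.64.0/19 (10.3.64.0 - 10.3.95.255)
  10.3.76.0/22 (10.3.76.0 - 10.3.79.255)
Total matching entries: 5.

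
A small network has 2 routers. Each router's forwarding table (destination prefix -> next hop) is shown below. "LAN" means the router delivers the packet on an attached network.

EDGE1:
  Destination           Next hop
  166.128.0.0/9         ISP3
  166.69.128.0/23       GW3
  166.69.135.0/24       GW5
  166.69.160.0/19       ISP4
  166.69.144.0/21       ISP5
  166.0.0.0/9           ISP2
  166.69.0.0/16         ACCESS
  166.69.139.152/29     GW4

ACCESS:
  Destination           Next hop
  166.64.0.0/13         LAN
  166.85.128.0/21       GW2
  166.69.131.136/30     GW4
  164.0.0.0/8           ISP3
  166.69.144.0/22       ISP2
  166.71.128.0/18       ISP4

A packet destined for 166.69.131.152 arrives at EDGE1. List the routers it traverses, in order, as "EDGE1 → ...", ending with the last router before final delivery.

EDGE1 → ACCESS

At EDGE1: longest match for 166.69.131.152 is 166.69.0.0/16 -> ACCESS
At ACCESS: longest match for 166.69.131.152 is 166.64.0.0/13 -> LAN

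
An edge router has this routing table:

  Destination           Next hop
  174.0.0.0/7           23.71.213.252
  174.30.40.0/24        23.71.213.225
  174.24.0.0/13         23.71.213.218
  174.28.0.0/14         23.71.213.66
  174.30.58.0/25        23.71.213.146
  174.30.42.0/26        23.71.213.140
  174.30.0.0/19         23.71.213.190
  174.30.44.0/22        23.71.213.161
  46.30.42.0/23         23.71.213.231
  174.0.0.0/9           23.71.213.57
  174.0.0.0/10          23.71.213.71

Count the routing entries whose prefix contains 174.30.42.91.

5

Prefixes containing 174.30.42.91:
  174.0.0.0/7 (174.0.0.0 - 175.255.255.255)
  174.0.0.0/9 (174.0.0.0 - 174.127.255.255)
  174.0.0.0/10 (174.0.0.0 - 174.63.255.255)
  174.24.0.0/13 (174.24.0.0 - 174.31.255.255)
  174.28.0.0/14 (174.28.0.0 - 174.31.255.255)
Total matching entries: 5.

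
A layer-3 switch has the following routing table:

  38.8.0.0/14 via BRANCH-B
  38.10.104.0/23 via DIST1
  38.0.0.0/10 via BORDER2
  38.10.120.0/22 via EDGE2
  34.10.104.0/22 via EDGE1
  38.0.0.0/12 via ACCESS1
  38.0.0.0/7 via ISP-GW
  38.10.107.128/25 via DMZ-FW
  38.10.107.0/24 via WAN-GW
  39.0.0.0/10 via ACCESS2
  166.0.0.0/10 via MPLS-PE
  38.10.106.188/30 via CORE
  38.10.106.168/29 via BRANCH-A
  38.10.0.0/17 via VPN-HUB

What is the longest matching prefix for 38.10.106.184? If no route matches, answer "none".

38.10.0.0/17

Entries matching 38.10.106.184:
  38.0.0.0/7 (38.0.0.0 - 39.255.255.255)
  38.0.0.0/10 (38.0.0.0 - 38.63.255.255)
  38.0.0.0/12 (38.0.0.0 - 38.15.255.255)
  38.8.0.0/14 (38.8.0.0 - 38.11.255.255)
  38.10.0.0/17 (38.10.0.0 - 38.10.127.255)
Most specific is 38.10.0.0/17.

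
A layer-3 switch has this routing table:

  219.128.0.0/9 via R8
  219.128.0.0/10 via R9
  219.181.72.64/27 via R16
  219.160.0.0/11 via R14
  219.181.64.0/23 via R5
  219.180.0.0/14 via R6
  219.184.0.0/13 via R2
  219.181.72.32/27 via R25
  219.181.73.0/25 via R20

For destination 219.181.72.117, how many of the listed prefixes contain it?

4

Prefixes containing 219.181.72.117:
  219.128.0.0/9 (219.128.0.0 - 219.255.255.255)
  219.128.0.0/10 (219.128.0.0 - 219.191.255.255)
  219.160.0.0/11 (219.160.0.0 - 219.191.255.255)
  219.180.0.0/14 (219.180.0.0 - 219.183.255.255)
Total matching entries: 4.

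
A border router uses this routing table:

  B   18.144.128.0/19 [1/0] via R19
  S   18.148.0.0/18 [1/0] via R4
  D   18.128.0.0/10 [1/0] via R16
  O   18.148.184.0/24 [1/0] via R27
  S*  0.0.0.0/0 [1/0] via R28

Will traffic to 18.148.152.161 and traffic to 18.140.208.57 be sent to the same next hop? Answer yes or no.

yes

18.148.152.161: longest match 18.128.0.0/10 -> R16
18.140.208.57: longest match 18.128.0.0/10 -> R16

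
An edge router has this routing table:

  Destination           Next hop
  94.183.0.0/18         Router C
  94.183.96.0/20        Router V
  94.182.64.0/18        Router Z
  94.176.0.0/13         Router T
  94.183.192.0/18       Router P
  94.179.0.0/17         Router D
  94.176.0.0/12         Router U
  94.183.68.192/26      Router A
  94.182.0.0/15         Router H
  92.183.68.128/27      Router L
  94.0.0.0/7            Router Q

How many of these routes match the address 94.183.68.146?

Prefixes containing 94.183.68.146:
  94.0.0.0/7 (94.0.0.0 - 95.255.255.255)
  94.176.0.0/12 (94.176.0.0 - 94.191.255.255)
  94.176.0.0/13 (94.176.0.0 - 94.183.255.255)
  94.182.0.0/15 (94.182.0.0 - 94.183.255.255)
Total matching entries: 4.

4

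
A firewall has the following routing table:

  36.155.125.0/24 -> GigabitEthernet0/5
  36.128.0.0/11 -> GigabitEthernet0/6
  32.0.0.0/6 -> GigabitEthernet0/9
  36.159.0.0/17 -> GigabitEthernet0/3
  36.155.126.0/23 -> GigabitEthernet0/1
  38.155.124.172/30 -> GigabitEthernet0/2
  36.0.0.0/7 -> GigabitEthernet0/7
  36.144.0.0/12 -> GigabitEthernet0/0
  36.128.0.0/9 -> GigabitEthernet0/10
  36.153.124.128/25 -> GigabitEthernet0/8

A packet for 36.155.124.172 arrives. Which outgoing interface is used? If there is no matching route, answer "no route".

Routes whose prefix contains 36.155.124.172:
  36.0.0.0/7 (36.0.0.0 - 37.255.255.255) -> GigabitEthernet0/7
  36.128.0.0/9 (36.128.0.0 - 36.255.255.255) -> GigabitEthernet0/10
  36.128.0.0/11 (36.128.0.0 - 36.159.255.255) -> GigabitEthernet0/6
  36.144.0.0/12 (36.144.0.0 - 36.159.255.255) -> GigabitEthernet0/0
More-specific entries that do NOT match:
  38.155.124.172/30 (38.155.124.172 - 38.155.124.175) does not contain 36.155.124.172
  36.153.124.128/25 (36.153.124.128 - 36.153.124.255) does not contain 36.155.124.172
  36.155.125.0/24 (36.155.125.0 - 36.155.125.255) does not contain 36.155.124.172
  36.155.126.0/23 (36.155.126.0 - 36.155.127.255) does not contain 36.155.124.172
  36.159.0.0/17 (36.159.0.0 - 36.159.127.255) does not contain 36.155.124.172
Longest matching prefix is /12 -> interface GigabitEthernet0/0.

GigabitEthernet0/0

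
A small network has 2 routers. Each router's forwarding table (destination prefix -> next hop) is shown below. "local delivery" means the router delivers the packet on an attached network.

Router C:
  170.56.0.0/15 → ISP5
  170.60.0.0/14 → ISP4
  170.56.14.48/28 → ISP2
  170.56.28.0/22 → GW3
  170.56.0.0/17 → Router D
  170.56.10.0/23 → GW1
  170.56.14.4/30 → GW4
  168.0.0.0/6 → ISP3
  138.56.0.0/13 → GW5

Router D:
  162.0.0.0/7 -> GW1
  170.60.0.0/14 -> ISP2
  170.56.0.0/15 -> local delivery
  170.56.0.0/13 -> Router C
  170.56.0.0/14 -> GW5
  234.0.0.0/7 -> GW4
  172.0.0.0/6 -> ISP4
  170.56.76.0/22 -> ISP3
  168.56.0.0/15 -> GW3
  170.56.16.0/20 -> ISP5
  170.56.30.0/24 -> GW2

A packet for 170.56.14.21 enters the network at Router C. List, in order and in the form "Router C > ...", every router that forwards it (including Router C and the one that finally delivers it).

Router C > Router D

At Router C: longest match for 170.56.14.21 is 170.56.0.0/17 -> Router D
At Router D: longest match for 170.56.14.21 is 170.56.0.0/15 -> local delivery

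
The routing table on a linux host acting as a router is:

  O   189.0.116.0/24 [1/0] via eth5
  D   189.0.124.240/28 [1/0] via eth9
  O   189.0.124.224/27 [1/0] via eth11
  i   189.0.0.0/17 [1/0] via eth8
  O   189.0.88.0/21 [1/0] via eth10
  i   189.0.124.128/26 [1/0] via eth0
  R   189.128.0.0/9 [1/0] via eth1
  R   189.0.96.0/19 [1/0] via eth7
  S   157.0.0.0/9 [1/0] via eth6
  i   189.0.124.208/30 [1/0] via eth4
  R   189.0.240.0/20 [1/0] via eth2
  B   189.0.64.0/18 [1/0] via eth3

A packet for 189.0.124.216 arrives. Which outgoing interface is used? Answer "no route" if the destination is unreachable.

eth7

Routes whose prefix contains 189.0.124.216:
  189.0.0.0/17 (189.0.0.0 - 189.0.127.255) -> eth8
  189.0.64.0/18 (189.0.64.0 - 189.0.127.255) -> eth3
  189.0.96.0/19 (189.0.96.0 - 189.0.127.255) -> eth7
More-specific entries that do NOT match:
  189.0.124.208/30 (189.0.124.208 - 189.0.124.211) does not contain 189.0.124.216
  189.0.124.240/28 (189.0.124.240 - 189.0.124.255) does not contain 189.0.124.216
  189.0.124.224/27 (189.0.124.224 - 189.0.124.255) does not contain 189.0.124.216
  189.0.124.128/26 (189.0.124.128 - 189.0.124.191) does not contain 189.0.124.216
  189.0.116.0/24 (189.0.116.0 - 189.0.116.255) does not contain 189.0.124.216
  189.0.88.0/21 (189.0.88.0 - 189.0.95.255) does not contain 189.0.124.216
  189.0.240.0/20 (189.0.240.0 - 189.0.255.255) does not contain 189.0.124.216
Longest matching prefix is /19 -> interface eth7.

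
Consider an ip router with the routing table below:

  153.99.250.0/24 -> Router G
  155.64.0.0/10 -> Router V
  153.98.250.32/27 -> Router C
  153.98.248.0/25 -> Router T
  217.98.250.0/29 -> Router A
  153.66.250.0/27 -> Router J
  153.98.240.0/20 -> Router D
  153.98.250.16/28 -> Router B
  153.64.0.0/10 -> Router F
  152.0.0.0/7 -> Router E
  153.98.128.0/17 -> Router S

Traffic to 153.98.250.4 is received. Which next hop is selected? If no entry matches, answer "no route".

Routes whose prefix contains 153.98.250.4:
  152.0.0.0/7 (152.0.0.0 - 153.255.255.255) -> Router E
  153.64.0.0/10 (153.64.0.0 - 153.127.255.255) -> Router F
  153.98.128.0/17 (153.98.128.0 - 153.98.255.255) -> Router S
  153.98.240.0/20 (153.98.240.0 - 153.98.255.255) -> Router D
More-specific entries that do NOT match:
  217.98.250.0/29 (217.98.250.0 - 217.98.250.7) does not contain 153.98.250.4
  153.98.250.16/28 (153.98.250.16 - 153.98.250.31) does not contain 153.98.250.4
  153.98.250.32/27 (153.98.250.32 - 153.98.250.63) does not contain 153.98.250.4
  153.66.250.0/27 (153.66.250.0 - 153.66.250.31) does not contain 153.98.250.4
  153.98.248.0/25 (153.98.248.0 - 153.98.248.127) does not contain 153.98.250.4
  153.99.250.0/24 (153.99.250.0 - 153.99.250.255) does not contain 153.98.250.4
Longest matching prefix is /20 -> next hop Router D.

Router D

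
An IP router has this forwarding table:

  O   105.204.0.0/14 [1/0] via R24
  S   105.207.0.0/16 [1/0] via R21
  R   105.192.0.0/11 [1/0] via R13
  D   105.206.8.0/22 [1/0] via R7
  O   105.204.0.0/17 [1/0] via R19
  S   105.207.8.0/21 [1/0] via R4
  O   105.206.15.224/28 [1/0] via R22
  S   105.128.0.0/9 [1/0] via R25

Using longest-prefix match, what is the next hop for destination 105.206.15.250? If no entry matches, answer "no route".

R24

Routes whose prefix contains 105.206.15.250:
  105.128.0.0/9 (105.128.0.0 - 105.255.255.255) -> R25
  105.192.0.0/11 (105.192.0.0 - 105.223.255.255) -> R13
  105.204.0.0/14 (105.204.0.0 - 105.207.255.255) -> R24
More-specific entries that do NOT match:
  105.206.15.224/28 (105.206.15.224 - 105.206.15.239) does not contain 105.206.15.250
  105.206.8.0/22 (105.206.8.0 - 105.206.11.255) does not contain 105.206.15.250
  105.207.8.0/21 (105.207.8.0 - 105.207.15.255) does not contain 105.206.15.250
  105.204.0.0/17 (105.204.0.0 - 105.204.127.255) does not contain 105.206.15.250
  105.207.0.0/16 (105.207.0.0 - 105.207.255.255) does not contain 105.206.15.250
Longest matching prefix is /14 -> next hop R24.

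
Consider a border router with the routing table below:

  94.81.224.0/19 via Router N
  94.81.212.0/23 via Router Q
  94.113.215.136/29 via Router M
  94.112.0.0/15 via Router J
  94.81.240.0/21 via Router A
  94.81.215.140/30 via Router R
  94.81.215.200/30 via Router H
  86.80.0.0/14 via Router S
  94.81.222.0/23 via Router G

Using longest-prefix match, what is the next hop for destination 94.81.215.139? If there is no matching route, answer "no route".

No entry's prefix contains 94.81.215.139; there is no default route.

no route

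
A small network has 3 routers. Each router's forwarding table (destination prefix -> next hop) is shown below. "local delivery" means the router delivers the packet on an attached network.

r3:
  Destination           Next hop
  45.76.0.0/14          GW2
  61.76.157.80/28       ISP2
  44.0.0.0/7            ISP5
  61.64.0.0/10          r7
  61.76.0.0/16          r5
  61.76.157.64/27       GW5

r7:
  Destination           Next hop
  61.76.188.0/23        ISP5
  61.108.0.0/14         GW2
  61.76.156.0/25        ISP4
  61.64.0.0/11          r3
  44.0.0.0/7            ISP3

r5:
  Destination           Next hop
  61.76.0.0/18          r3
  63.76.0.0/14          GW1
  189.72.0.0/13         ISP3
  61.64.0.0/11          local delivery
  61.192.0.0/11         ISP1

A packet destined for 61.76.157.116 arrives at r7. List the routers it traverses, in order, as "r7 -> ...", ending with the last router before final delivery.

At r7: longest match for 61.76.157.116 is 61.64.0.0/11 -> r3
At r3: longest match for 61.76.157.116 is 61.76.0.0/16 -> r5
At r5: longest match for 61.76.157.116 is 61.64.0.0/11 -> local delivery

r7 -> r3 -> r5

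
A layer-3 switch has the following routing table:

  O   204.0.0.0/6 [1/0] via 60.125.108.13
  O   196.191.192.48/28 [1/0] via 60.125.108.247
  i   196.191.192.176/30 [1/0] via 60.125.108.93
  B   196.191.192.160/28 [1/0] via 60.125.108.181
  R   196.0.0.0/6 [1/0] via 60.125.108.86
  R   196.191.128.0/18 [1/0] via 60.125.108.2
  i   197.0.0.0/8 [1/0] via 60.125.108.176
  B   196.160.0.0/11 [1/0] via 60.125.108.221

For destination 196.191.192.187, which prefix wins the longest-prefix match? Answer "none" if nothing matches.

196.160.0.0/11

Entries matching 196.191.192.187:
  196.0.0.0/6 (196.0.0.0 - 199.255.255.255)
  196.160.0.0/11 (196.160.0.0 - 196.191.255.255)
Most specific is 196.160.0.0/11.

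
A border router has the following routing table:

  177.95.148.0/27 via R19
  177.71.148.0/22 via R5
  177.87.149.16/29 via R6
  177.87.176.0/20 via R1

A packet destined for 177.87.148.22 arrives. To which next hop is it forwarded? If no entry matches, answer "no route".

no route

No entry's prefix contains 177.87.148.22; there is no default route.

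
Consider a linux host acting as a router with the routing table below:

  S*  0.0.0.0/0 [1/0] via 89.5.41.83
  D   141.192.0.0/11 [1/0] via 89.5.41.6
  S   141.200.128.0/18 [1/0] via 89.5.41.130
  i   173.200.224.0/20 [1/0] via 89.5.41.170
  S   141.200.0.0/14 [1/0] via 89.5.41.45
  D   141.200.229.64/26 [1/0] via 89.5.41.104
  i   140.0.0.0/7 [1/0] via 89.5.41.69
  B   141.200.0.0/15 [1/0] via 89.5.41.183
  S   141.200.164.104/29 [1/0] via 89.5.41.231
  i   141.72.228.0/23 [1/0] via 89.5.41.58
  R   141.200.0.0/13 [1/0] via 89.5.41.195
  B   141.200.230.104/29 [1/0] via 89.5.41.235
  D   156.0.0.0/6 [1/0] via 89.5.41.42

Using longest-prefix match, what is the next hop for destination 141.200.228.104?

Routes whose prefix contains 141.200.228.104:
  0.0.0.0/0 (default, matches everything) -> 89.5.41.83
  140.0.0.0/7 (140.0.0.0 - 141.255.255.255) -> 89.5.41.69
  141.192.0.0/11 (141.192.0.0 - 141.223.255.255) -> 89.5.41.6
  141.200.0.0/13 (141.200.0.0 - 141.207.255.255) -> 89.5.41.195
  141.200.0.0/14 (141.200.0.0 - 141.203.255.255) -> 89.5.41.45
  141.200.0.0/15 (141.200.0.0 - 141.201.255.255) -> 89.5.41.183
More-specific entries that do NOT match:
  141.200.164.104/29 (141.200.164.104 - 141.200.164.111) does not contain 141.200.228.104
  141.200.230.104/29 (141.200.230.104 - 141.200.230.111) does not contain 141.200.228.104
  141.200.229.64/26 (141.200.229.64 - 141.200.229.127) does not contain 141.200.228.104
  141.72.228.0/23 (141.72.228.0 - 141.72.229.255) does not contain 141.200.228.104
  173.200.224.0/20 (173.200.224.0 - 173.200.239.255) does not contain 141.200.228.104
  141.200.128.0/18 (141.200.128.0 - 141.200.191.255) does not contain 141.200.228.104
Longest matching prefix is /15 -> next hop 89.5.41.183.

89.5.41.183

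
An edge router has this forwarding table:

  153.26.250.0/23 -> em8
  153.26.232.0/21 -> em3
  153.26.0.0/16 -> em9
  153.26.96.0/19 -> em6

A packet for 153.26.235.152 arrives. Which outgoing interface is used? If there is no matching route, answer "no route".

Routes whose prefix contains 153.26.235.152:
  153.26.0.0/16 (153.26.0.0 - 153.26.255.255) -> em9
  153.26.232.0/21 (153.26.232.0 - 153.26.239.255) -> em3
More-specific entries that do NOT match:
  153.26.250.0/23 (153.26.250.0 - 153.26.251.255) does not contain 153.26.235.152
Longest matching prefix is /21 -> interface em3.

em3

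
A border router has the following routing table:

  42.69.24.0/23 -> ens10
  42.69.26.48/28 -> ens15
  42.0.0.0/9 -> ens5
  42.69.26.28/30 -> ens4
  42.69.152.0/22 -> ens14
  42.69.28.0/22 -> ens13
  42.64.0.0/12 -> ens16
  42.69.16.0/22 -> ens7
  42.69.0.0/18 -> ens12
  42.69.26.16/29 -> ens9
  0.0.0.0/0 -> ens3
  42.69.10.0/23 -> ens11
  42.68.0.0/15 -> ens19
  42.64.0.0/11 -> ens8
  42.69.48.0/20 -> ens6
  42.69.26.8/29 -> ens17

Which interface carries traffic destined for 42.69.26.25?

Routes whose prefix contains 42.69.26.25:
  0.0.0.0/0 (default, matches everything) -> ens3
  42.0.0.0/9 (42.0.0.0 - 42.127.255.255) -> ens5
  42.64.0.0/11 (42.64.0.0 - 42.95.255.255) -> ens8
  42.64.0.0/12 (42.64.0.0 - 42.79.255.255) -> ens16
  42.68.0.0/15 (42.68.0.0 - 42.69.255.255) -> ens19
  42.69.0.0/18 (42.69.0.0 - 42.69.63.255) -> ens12
More-specific entries that do NOT match:
  42.69.26.28/30 (42.69.26.28 - 42.69.26.31) does not contain 42.69.26.25
  42.69.26.16/29 (42.69.26.16 - 42.69.26.23) does not contain 42.69.26.25
  42.69.26.8/29 (42.69.26.8 - 42.69.26.15) does not contain 42.69.26.25
  42.69.26.48/28 (42.69.26.48 - 42.69.26.63) does not contain 42.69.26.25
  42.69.24.0/23 (42.69.24.0 - 42.69.25.255) does not contain 42.69.26.25
  42.69.10.0/23 (42.69.10.0 - 42.69.11.255) does not contain 42.69.26.25
  42.69.152.0/22 (42.69.152.0 - 42.69.155.255) does not contain 42.69.26.25
  42.69.28.0/22 (42.69.28.0 - 42.69.31.255) does not contain 42.69.26.25
  42.69.16.0/22 (42.69.16.0 - 42.69.19.255) does not contain 42.69.26.25
  42.69.48.0/20 (42.69.48.0 - 42.69.63.255) does not contain 42.69.26.25
Longest matching prefix is /18 -> interface ens12.

ens12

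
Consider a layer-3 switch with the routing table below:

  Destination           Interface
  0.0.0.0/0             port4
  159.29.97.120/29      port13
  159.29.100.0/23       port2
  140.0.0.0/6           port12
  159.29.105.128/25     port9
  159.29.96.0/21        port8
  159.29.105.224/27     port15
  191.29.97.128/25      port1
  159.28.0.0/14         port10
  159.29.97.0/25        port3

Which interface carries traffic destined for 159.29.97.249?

Routes whose prefix contains 159.29.97.249:
  0.0.0.0/0 (default, matches everything) -> port4
  159.28.0.0/14 (159.28.0.0 - 159.31.255.255) -> port10
  159.29.96.0/21 (159.29.96.0 - 159.29.103.255) -> port8
More-specific entries that do NOT match:
  159.29.97.120/29 (159.29.97.120 - 159.29.97.127) does not contain 159.29.97.249
  159.29.105.224/27 (159.29.105.224 - 159.29.105.255) does not contain 159.29.97.249
  159.29.105.128/25 (159.29.105.128 - 159.29.105.255) does not contain 159.29.97.249
  191.29.97.128/25 (191.29.97.128 - 191.29.97.255) does not contain 159.29.97.249
  159.29.97.0/25 (159.29.97.0 - 159.29.97.127) does not contain 159.29.97.249
  159.29.100.0/23 (159.29.100.0 - 159.29.101.255) does not contain 159.29.97.249
Longest matching prefix is /21 -> interface port8.

port8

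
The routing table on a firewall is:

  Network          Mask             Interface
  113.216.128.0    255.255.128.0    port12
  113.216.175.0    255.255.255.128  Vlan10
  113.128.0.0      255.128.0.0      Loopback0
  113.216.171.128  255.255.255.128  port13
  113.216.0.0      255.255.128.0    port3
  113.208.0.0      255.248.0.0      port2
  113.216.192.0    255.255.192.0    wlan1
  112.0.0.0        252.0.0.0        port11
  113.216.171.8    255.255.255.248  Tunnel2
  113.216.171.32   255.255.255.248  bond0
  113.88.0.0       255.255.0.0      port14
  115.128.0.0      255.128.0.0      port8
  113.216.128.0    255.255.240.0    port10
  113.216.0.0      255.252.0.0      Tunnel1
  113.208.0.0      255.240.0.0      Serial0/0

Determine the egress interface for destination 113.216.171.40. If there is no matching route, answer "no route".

port12

Routes whose prefix contains 113.216.171.40:
  112.0.0.0/6 (112.0.0.0 - 115.255.255.255) -> port11
  113.128.0.0/9 (113.128.0.0 - 113.255.255.255) -> Loopback0
  113.208.0.0/12 (113.208.0.0 - 113.223.255.255) -> Serial0/0
  113.216.0.0/14 (113.216.0.0 - 113.219.255.255) -> Tunnel1
  113.216.128.0/17 (113.216.128.0 - 113.216.255.255) -> port12
More-specific entries that do NOT match:
  113.216.171.8/29 (113.216.171.8 - 113.216.171.15) does not contain 113.216.171.40
  113.216.171.32/29 (113.216.171.32 - 113.216.171.39) does not contain 113.216.171.40
  113.216.175.0/25 (113.216.175.0 - 113.216.175.127) does not contain 113.216.171.40
  113.216.171.128/25 (113.216.171.128 - 113.216.171.255) does not contain 113.216.171.40
  113.216.128.0/20 (113.216.128.0 - 113.216.143.255) does not contain 113.216.171.40
  113.216.192.0/18 (113.216.192.0 - 113.216.255.255) does not contain 113.216.171.40
Longest matching prefix is /17 -> interface port12.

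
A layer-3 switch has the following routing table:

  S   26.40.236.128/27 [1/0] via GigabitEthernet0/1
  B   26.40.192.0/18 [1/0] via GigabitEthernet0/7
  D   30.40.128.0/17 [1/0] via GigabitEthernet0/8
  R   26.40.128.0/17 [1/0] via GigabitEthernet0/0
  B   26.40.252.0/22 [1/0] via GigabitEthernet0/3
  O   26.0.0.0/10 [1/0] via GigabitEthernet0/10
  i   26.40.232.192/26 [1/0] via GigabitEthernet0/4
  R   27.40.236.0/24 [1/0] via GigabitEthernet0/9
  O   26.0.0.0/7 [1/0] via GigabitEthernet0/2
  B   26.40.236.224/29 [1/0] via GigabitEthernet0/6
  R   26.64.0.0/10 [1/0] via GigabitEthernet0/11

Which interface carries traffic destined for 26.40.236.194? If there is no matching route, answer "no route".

Routes whose prefix contains 26.40.236.194:
  26.0.0.0/7 (26.0.0.0 - 27.255.255.255) -> GigabitEthernet0/2
  26.0.0.0/10 (26.0.0.0 - 26.63.255.255) -> GigabitEthernet0/10
  26.40.128.0/17 (26.40.128.0 - 26.40.255.255) -> GigabitEthernet0/0
  26.40.192.0/18 (26.40.192.0 - 26.40.255.255) -> GigabitEthernet0/7
More-specific entries that do NOT match:
  26.40.236.224/29 (26.40.236.224 - 26.40.236.231) does not contain 26.40.236.194
  26.40.236.128/27 (26.40.236.128 - 26.40.236.159) does not contain 26.40.236.194
  26.40.232.192/26 (26.40.232.192 - 26.40.232.255) does not contain 26.40.236.194
  27.40.236.0/24 (27.40.236.0 - 27.40.236.255) does not contain 26.40.236.194
  26.40.252.0/22 (26.40.252.0 - 26.40.255.255) does not contain 26.40.236.194
Longest matching prefix is /18 -> interface GigabitEthernet0/7.

GigabitEthernet0/7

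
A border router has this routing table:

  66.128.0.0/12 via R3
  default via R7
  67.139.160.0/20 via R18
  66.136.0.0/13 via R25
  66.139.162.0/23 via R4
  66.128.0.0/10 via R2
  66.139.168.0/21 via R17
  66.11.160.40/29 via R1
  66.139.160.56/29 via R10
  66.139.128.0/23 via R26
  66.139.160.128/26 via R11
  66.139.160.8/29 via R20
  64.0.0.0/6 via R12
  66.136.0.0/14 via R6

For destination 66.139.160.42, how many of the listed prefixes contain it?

Prefixes containing 66.139.160.42:
  0.0.0.0/0 (default, matches everything)
  64.0.0.0/6 (64.0.0.0 - 67.255.255.255)
  66.128.0.0/10 (66.128.0.0 - 66.191.255.255)
  66.128.0.0/12 (66.128.0.0 - 66.143.255.255)
  66.136.0.0/13 (66.136.0.0 - 66.143.255.255)
  66.136.0.0/14 (66.136.0.0 - 66.139.255.255)
Total matching entries: 6.

6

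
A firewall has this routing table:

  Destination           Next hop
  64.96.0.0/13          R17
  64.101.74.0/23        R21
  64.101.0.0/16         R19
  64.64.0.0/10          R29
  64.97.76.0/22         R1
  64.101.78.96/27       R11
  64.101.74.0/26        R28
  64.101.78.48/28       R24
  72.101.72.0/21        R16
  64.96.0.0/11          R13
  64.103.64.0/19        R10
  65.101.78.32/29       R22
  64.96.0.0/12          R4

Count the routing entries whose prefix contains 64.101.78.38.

5

Prefixes containing 64.101.78.38:
  64.64.0.0/10 (64.64.0.0 - 64.127.255.255)
  64.96.0.0/11 (64.96.0.0 - 64.127.255.255)
  64.96.0.0/12 (64.96.0.0 - 64.111.255.255)
  64.96.0.0/13 (64.96.0.0 - 64.103.255.255)
  64.101.0.0/16 (64.101.0.0 - 64.101.255.255)
Total matching entries: 5.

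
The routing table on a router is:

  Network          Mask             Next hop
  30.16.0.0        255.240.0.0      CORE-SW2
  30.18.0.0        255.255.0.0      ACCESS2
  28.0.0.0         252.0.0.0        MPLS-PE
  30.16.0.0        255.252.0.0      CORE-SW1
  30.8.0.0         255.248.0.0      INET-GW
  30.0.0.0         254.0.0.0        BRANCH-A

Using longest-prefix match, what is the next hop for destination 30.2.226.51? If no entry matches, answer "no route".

Routes whose prefix contains 30.2.226.51:
  28.0.0.0/6 (28.0.0.0 - 31.255.255.255) -> MPLS-PE
  30.0.0.0/7 (30.0.0.0 - 31.255.255.255) -> BRANCH-A
More-specific entries that do NOT match:
  30.18.0.0/16 (30.18.0.0 - 30.18.255.255) does not contain 30.2.226.51
  30.16.0.0/14 (30.16.0.0 - 30.19.255.255) does not contain 30.2.226.51
  30.8.0.0/13 (30.8.0.0 - 30.15.255.255) does not contain 30.2.226.51
  30.16.0.0/12 (30.16.0.0 - 30.31.255.255) does not contain 30.2.226.51
Longest matching prefix is /7 -> next hop BRANCH-A.

BRANCH-A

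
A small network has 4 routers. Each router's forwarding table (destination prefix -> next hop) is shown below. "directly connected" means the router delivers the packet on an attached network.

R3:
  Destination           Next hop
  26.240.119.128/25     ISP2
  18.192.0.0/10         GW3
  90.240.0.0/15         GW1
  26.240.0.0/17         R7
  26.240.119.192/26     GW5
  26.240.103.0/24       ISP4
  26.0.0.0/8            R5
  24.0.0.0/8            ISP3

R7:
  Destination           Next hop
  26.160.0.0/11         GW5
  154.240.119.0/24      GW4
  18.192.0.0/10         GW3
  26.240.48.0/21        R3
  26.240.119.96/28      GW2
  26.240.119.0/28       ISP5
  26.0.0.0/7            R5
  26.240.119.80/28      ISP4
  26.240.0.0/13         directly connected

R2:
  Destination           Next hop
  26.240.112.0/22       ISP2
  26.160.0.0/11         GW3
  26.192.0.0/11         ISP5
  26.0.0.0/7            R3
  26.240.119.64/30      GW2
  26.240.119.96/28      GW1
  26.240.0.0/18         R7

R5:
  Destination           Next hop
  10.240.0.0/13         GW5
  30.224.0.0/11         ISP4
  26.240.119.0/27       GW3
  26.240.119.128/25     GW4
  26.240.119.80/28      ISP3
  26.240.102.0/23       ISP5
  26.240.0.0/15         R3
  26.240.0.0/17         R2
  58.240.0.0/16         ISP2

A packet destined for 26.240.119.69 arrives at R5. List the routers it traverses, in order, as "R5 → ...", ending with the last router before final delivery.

At R5: longest match for 26.240.119.69 is 26.240.0.0/17 -> R2
At R2: longest match for 26.240.119.69 is 26.0.0.0/7 -> R3
At R3: longest match for 26.240.119.69 is 26.240.0.0/17 -> R7
At R7: longest match for 26.240.119.69 is 26.240.0.0/13 -> directly connected

R5 → R2 → R3 → R7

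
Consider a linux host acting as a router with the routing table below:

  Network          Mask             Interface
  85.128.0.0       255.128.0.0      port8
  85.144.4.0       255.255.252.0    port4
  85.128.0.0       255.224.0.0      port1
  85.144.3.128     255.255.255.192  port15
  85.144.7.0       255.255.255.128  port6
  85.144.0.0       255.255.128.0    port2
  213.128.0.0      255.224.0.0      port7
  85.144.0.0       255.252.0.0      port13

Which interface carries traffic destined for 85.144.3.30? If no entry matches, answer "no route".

port2

Routes whose prefix contains 85.144.3.30:
  85.128.0.0/9 (85.128.0.0 - 85.255.255.255) -> port8
  85.128.0.0/11 (85.128.0.0 - 85.159.255.255) -> port1
  85.144.0.0/14 (85.144.0.0 - 85.147.255.255) -> port13
  85.144.0.0/17 (85.144.0.0 - 85.144.127.255) -> port2
More-specific entries that do NOT match:
  85.144.3.128/26 (85.144.3.128 - 85.144.3.191) does not contain 85.144.3.30
  85.144.7.0/25 (85.144.7.0 - 85.144.7.127) does not contain 85.144.3.30
  85.144.4.0/22 (85.144.4.0 - 85.144.7.255) does not contain 85.144.3.30
Longest matching prefix is /17 -> interface port2.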